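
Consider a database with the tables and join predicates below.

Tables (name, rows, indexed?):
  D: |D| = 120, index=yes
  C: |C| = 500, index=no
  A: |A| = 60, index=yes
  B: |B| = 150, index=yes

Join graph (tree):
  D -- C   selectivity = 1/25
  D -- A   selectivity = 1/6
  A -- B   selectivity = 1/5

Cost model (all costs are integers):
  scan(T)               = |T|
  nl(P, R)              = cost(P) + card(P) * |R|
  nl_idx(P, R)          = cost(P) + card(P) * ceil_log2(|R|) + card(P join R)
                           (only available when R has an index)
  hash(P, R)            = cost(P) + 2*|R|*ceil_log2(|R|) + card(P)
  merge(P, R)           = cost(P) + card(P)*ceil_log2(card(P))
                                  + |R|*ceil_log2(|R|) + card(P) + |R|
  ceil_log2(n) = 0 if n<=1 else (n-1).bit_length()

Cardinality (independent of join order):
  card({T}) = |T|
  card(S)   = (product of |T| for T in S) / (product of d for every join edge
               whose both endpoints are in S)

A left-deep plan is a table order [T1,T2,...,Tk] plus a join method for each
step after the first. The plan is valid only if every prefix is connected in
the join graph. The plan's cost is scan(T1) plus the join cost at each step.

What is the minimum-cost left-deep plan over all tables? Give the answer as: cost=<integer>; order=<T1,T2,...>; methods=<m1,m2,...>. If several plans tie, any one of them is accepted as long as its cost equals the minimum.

cost=32200; order=C,D,A,B; methods=hash,hash,hash

Selinger DP (subsets sized 1..n):
  {D}: scan cost=120, card=120
  {C}: scan cost=500, card=500
  {A}: scan cost=60, card=60
  {B}: scan cost=150, card=150
  {CD}: card=2400; try (D,hash)→2680, (C,merge)→6080, (D,nl_idx)→6400, (D,merge)→6460, (C,hash)→9240, (C,nl)→60120 …(+1); best=2680 via (D,hash)
  {AD}: card=1200; try (A,hash)→960, (D,merge)→1440, (A,merge)→1500, (D,nl_idx)→1680, (D,hash)→1800, (A,nl_idx)→2040 …(+2); best=960 via (A,hash)
  {AB}: card=1800; try (A,hash)→1020, (B,merge)→1830, (A,merge)→1920, (B,nl_idx)→2340, (B,hash)→2520, (A,nl_idx)→2850 …(+2); best=1020 via (A,hash)
  {ACD}: card=24000; try (A,hash)→5800, (C,hash)→11160, (C,merge)→20360, (A,merge)→34300, (A,nl_idx)→41080, (A,nl)→146680 …(+1); best=5800 via (A,hash)
  {ABD}: card=36000; try (D,hash)→4500, (B,hash)→4560, (B,merge)→16710, (D,merge)→23580, (B,nl_idx)→46560, (D,nl_idx)→49620 …(+2); best=4500 via (D,hash)
  {ABCD}: card=720000; try (B,hash)→32200, (C,hash)→49500, (B,merge)→391150, (C,merge)→621500, (B,nl_idx)→917800, (B,nl)→3605800 …(+1); best=32200 via (B,hash)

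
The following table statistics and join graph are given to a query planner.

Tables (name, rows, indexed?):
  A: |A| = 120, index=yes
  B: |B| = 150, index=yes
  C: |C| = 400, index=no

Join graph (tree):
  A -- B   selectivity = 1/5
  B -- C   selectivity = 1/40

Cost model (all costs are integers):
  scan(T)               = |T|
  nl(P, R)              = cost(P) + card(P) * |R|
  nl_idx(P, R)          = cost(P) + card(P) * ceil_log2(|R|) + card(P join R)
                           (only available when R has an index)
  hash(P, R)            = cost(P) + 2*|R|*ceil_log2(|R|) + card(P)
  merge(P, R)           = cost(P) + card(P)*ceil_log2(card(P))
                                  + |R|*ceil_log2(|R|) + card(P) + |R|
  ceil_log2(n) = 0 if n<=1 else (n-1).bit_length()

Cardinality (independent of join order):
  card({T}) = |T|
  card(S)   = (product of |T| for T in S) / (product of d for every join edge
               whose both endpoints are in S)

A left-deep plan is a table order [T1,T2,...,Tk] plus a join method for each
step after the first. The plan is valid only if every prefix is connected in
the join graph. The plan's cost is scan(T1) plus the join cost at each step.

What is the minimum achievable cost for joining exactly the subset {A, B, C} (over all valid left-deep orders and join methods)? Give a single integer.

6380

Selinger DP over subsets of {A,B,C}:
  {A}: scan cost=120, card=120
  {B}: scan cost=150, card=150
  {C}: scan cost=400, card=400
  {AB}: card=3600; try (A,hash)→1980, (B,merge)→2430, (A,merge)→2460, (B,hash)→2640, (B,nl_idx)→4680, (A,nl_idx)→4800 …(+2); best=1980 via (A,hash)
  {BC}: card=1500; try (B,hash)→3200, (B,nl_idx)→5100, (C,merge)→5500, (B,merge)→5750, (C,hash)→7500, (C,nl)→60150 …(+1); best=3200 via (B,hash)
  {ABC}: card=36000; try (A,hash)→6380, (C,hash)→12780, (A,merge)→22160, (A,nl_idx)→49700, (C,merge)→52780, (A,nl)→183200 …(+1); best=6380 via (A,hash)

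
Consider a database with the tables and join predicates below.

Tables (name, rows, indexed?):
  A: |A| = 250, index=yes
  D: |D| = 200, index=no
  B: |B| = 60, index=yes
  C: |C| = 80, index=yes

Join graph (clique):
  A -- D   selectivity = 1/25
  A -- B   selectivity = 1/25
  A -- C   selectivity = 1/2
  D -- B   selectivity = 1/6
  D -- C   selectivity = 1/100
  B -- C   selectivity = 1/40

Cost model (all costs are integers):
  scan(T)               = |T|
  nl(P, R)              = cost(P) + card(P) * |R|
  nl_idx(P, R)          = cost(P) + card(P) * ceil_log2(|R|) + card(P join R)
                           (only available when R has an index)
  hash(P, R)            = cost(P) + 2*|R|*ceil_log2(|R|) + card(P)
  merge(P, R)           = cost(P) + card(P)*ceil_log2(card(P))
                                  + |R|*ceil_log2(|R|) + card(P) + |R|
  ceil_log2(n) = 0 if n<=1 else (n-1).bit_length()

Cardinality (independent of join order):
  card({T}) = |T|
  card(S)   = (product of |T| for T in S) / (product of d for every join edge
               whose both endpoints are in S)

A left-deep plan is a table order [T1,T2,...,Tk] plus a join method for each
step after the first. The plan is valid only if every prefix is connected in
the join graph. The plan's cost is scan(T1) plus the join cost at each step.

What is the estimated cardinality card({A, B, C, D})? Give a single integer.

8

Tables in S: A(250), B(60), C(80), D(200)
Edges inside S: A-D(d=25), A-B(d=25), A-C(d=2), D-B(d=6), D-C(d=100), B-C(d=40)
numerator = 250 * 60 * 80 * 200 = 240000000
denominator = 25 * 25 * 2 * 6 * 100 * 40 = 30000000
card(S) = 240000000 / 30000000 = 8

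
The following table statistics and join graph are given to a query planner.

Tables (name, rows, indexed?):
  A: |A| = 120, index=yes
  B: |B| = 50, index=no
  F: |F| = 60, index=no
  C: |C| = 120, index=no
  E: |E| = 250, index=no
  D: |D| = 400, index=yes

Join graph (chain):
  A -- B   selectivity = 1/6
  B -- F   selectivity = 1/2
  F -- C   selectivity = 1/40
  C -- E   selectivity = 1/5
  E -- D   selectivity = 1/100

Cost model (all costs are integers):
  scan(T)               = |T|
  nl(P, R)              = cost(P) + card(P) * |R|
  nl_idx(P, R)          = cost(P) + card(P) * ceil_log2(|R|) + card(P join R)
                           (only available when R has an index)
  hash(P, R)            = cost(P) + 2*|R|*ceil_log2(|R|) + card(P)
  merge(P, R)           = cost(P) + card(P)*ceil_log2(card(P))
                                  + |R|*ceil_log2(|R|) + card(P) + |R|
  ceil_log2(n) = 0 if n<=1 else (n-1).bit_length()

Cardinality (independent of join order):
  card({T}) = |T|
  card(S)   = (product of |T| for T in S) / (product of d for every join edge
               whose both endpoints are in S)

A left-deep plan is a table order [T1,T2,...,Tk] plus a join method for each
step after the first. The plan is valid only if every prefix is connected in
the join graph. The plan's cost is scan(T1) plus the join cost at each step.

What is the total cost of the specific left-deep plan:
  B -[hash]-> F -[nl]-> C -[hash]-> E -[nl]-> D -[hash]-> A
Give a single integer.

step 1: scan B: cost=50, card=50
step 2: join F via hash
    card(P join F) = 50*60/(2) = 1500
    cost = 50 + 2*60*6 + 50 = 820
step 3: join C via nl
    card(P join C) = 1500*120/(40) = 4500
    cost = 820 + 1500*120 = 180820
step 4: join E via hash
    card(P join E) = 4500*250/(5) = 225000
    cost = 180820 + 2*250*8 + 4500 = 189320
step 5: join D via nl
    card(P join D) = 225000*400/(100) = 900000
    cost = 189320 + 225000*400 = 90189320
step 6: join A via hash
    card(P join A) = 900000*120/(6) = 18000000
    cost = 90189320 + 2*120*7 + 900000 = 91091000

91091000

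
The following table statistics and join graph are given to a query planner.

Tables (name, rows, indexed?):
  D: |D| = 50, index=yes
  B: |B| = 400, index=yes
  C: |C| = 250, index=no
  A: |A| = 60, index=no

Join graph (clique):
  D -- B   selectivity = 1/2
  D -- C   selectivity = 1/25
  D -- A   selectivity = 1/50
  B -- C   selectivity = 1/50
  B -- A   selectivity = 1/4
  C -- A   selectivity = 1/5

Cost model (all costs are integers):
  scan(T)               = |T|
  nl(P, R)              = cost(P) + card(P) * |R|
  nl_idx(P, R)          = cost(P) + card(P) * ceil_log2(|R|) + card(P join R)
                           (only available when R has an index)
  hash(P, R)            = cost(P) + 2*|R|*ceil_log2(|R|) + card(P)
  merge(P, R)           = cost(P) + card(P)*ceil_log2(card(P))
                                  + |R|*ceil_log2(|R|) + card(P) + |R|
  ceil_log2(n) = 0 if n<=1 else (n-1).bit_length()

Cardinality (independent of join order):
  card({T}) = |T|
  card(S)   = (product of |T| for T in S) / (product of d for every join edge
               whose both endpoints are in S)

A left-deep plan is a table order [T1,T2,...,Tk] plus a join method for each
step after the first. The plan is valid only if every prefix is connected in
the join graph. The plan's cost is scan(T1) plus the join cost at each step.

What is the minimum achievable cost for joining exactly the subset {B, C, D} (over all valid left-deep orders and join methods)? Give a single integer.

7100

Selinger DP over subsets of {B,C,D}:
  {D}: scan cost=50, card=50
  {B}: scan cost=400, card=400
  {C}: scan cost=250, card=250
  {BD}: card=10000; try (D,hash)→1400, (B,merge)→4400, (D,merge)→4750, (B,hash)→7300, (B,nl_idx)→10500, (D,nl_idx)→12800 …(+2); best=1400 via (D,hash)
  {CD}: card=500; try (D,hash)→1100, (D,nl_idx)→2250, (C,merge)→2650, (D,merge)→2850, (C,hash)→4100, (C,nl)→12550 …(+1); best=1100 via (D,hash)
  {BC}: card=2000; try (B,nl_idx)→4500, (C,hash)→4800, (B,merge)→6500, (C,merge)→6650, (B,hash)→7700, (B,nl)→100250 …(+1); best=4500 via (B,nl_idx)
  {BCD}: card=2000; try (D,hash)→7100, (B,nl_idx)→7600, (B,hash)→8800, (B,merge)→10100, (C,hash)→15400, (D,nl_idx)→18500 …(+5); best=7100 via (D,hash)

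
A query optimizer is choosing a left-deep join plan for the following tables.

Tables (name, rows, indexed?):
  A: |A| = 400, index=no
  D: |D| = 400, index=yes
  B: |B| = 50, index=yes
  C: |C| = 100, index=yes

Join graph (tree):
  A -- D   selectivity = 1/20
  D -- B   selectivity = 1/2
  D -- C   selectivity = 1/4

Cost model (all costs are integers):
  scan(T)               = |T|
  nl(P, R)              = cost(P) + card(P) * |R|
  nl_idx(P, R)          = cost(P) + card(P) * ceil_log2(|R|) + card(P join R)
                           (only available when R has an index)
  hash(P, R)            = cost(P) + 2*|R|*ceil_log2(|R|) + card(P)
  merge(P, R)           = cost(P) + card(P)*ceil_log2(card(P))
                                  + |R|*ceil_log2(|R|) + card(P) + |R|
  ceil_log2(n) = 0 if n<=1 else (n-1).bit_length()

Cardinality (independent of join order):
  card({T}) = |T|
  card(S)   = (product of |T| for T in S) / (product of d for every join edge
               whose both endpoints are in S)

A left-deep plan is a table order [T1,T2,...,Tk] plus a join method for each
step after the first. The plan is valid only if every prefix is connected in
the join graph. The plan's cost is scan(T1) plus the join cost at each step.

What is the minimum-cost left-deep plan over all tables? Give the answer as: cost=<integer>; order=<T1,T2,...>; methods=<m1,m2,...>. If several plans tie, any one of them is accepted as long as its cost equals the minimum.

cost=218000; order=A,D,B,C; methods=hash,hash,hash

Selinger DP (subsets sized 1..n):
  {A}: scan cost=400, card=400
  {D}: scan cost=400, card=400
  {B}: scan cost=50, card=50
  {C}: scan cost=100, card=100
  {AD}: card=8000; try (D,hash)→8000, (A,hash)→8000, (D,merge)→8400, (A,merge)→8400, (D,nl_idx)→12000, (D,nl)→160400 …(+1); best=8000 via (D,hash)
  {BD}: card=10000; try (B,hash)→1400, (D,merge)→4400, (B,merge)→4750, (D,hash)→7300, (D,nl_idx)→10500, (B,nl_idx)→12800 …(+2); best=1400 via (B,hash)
  {CD}: card=10000; try (C,hash)→2200, (D,merge)→4900, (C,merge)→5200, (D,hash)→7400, (D,nl_idx)→11000, (C,nl_idx)→13200 …(+2); best=2200 via (C,hash)
  {ABD}: card=200000; try (B,hash)→16600, (A,hash)→18600, (B,merge)→120350, (A,merge)→155400, (B,nl_idx)→256000, (B,nl)→408000 …(+1); best=16600 via (B,hash)
  {ACD}: card=200000; try (C,hash)→17400, (A,hash)→19400, (C,merge)→120800, (A,merge)→156200, (C,nl_idx)→264000, (C,nl)→808000 …(+1); best=17400 via (C,hash)
  {BCD}: card=250000; try (C,hash)→12800, (B,hash)→12800, (C,merge)→152200, (B,merge)→152550, (B,nl_idx)→312200, (C,nl_idx)→321400 …(+2); best=12800 via (C,hash)
  {ABCD}: card=5000000; try (C,hash)→218000, (B,hash)→218000, (A,hash)→270000, (C,merge)→3817400, (B,merge)→3817750, (A,merge)→4766800 …(+5); best=218000 via (C,hash)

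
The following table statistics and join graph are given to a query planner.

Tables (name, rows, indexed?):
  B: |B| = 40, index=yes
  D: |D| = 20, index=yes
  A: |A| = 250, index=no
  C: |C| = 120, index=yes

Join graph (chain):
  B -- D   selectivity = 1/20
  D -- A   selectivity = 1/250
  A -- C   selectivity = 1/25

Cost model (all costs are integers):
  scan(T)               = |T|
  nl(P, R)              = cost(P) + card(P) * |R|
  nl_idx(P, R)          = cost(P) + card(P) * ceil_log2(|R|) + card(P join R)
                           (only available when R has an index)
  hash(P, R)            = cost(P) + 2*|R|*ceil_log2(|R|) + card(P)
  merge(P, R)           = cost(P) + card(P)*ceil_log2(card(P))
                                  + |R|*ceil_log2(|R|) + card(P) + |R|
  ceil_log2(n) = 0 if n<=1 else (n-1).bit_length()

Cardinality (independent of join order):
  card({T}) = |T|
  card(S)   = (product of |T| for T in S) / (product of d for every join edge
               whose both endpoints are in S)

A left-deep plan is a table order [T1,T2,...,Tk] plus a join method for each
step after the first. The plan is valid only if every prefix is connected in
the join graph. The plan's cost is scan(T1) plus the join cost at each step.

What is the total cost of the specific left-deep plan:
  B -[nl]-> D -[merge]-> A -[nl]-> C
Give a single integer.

step 1: scan B: cost=40, card=40
step 2: join D via nl
    card(P join D) = 40*20/(20) = 40
    cost = 40 + 40*20 = 840
step 3: join A via merge
    card(P join A) = 40*250/(250) = 40
    cost = 840 + 40*6 + 250*8 + 40 + 250 = 3370
step 4: join C via nl
    card(P join C) = 40*120/(25) = 192
    cost = 3370 + 40*120 = 8170

8170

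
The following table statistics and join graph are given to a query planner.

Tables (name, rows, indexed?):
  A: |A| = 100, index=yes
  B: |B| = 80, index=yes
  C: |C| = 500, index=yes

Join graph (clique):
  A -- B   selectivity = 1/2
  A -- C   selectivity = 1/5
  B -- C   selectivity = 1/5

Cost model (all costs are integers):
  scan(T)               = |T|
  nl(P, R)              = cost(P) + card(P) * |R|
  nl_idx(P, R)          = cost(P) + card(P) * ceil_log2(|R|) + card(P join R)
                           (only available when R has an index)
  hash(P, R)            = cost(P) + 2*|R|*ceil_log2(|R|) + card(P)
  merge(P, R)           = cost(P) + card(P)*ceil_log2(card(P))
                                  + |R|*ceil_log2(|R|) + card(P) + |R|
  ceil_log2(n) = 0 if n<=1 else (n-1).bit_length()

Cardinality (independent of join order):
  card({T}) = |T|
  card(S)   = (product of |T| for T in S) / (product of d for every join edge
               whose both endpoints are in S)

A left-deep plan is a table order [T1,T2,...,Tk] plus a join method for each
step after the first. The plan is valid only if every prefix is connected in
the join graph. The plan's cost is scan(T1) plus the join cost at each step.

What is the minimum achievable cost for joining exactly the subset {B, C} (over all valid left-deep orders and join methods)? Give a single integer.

Selinger DP over subsets of {B,C}:
  {B}: scan cost=80, card=80
  {C}: scan cost=500, card=500
  {BC}: card=8000; try (B,hash)→2120, (C,merge)→5720, (B,merge)→6140, (C,nl_idx)→8800, (C,hash)→9160, (B,nl_idx)→12000 …(+2); best=2120 via (B,hash)

2120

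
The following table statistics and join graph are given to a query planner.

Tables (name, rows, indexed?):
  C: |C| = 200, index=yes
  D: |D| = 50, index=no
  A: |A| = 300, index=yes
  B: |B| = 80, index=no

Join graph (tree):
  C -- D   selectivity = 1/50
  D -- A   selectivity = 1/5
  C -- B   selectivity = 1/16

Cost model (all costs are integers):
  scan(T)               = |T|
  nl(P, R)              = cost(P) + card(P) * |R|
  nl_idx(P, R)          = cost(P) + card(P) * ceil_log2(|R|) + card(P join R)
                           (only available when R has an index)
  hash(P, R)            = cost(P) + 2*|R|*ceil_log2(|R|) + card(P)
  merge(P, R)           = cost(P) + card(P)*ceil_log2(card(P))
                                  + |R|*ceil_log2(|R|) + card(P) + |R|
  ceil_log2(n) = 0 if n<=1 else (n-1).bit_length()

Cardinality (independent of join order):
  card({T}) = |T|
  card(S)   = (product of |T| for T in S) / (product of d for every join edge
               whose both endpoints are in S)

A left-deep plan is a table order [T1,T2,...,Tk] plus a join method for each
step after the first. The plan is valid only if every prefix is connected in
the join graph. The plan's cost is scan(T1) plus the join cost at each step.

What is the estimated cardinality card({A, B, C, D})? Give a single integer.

60000

Tables in S: A(300), B(80), C(200), D(50)
Edges inside S: C-D(d=50), D-A(d=5), C-B(d=16)
numerator = 300 * 80 * 200 * 50 = 240000000
denominator = 50 * 5 * 16 = 4000
card(S) = 240000000 / 4000 = 60000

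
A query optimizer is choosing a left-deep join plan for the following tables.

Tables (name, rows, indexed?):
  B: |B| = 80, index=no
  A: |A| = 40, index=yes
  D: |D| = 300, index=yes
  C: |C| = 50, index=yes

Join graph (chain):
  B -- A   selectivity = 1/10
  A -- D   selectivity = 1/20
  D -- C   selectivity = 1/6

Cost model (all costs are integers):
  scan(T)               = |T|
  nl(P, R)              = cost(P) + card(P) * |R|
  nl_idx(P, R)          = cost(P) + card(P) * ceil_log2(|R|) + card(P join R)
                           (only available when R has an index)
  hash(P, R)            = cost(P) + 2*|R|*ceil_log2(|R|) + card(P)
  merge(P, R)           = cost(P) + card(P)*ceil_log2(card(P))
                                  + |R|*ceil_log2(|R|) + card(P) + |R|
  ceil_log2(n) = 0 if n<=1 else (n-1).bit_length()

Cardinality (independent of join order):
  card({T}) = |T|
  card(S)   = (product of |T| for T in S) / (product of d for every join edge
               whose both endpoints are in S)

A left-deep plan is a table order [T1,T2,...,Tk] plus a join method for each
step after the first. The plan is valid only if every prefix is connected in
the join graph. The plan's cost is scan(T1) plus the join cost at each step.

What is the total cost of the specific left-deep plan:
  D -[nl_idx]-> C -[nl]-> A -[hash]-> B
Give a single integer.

step 1: scan D: cost=300, card=300
step 2: join C via nl_idx
    card(P join C) = 300*50/(6) = 2500
    cost = 300 + 300*6 + 2500 = 4600
step 3: join A via nl
    card(P join A) = 2500*40/(20) = 5000
    cost = 4600 + 2500*40 = 104600
step 4: join B via hash
    card(P join B) = 5000*80/(10) = 40000
    cost = 104600 + 2*80*7 + 5000 = 110720

110720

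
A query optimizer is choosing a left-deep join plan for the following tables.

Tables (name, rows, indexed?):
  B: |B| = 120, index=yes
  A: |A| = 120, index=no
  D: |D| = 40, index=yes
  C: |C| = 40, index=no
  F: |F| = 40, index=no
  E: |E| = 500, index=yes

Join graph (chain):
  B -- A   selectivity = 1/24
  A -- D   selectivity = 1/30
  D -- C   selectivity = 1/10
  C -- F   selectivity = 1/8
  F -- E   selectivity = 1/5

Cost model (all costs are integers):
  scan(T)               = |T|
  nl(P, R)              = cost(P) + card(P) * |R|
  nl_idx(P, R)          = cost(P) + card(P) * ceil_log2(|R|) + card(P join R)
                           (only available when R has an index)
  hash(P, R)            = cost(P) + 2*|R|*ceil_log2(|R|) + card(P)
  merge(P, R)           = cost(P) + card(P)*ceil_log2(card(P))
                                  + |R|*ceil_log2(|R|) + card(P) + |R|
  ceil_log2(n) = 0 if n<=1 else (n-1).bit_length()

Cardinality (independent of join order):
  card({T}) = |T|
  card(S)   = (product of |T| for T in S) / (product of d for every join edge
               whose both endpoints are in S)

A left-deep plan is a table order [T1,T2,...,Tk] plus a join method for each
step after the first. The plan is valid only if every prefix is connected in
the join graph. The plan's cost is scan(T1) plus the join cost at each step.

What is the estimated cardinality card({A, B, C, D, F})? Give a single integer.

16000

Tables in S: A(120), B(120), C(40), D(40), F(40)
Edges inside S: B-A(d=24), A-D(d=30), D-C(d=10), C-F(d=8)
numerator = 120 * 120 * 40 * 40 * 40 = 921600000
denominator = 24 * 30 * 10 * 8 = 57600
card(S) = 921600000 / 57600 = 16000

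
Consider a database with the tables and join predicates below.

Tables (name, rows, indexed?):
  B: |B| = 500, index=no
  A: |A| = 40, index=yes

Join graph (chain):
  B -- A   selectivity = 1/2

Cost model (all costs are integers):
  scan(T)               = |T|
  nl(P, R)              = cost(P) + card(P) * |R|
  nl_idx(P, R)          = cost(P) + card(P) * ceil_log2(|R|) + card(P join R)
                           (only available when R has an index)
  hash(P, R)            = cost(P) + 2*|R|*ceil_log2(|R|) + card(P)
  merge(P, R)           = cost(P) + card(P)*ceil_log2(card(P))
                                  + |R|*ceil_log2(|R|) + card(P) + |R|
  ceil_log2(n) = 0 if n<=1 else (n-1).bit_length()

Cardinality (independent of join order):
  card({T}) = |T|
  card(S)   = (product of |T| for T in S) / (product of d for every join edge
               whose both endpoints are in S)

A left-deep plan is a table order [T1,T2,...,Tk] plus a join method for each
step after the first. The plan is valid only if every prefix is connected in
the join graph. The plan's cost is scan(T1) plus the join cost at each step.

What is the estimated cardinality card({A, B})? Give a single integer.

Tables in S: A(40), B(500)
Edges inside S: B-A(d=2)
numerator = 40 * 500 = 20000
denominator = 2 = 2
card(S) = 20000 / 2 = 10000

10000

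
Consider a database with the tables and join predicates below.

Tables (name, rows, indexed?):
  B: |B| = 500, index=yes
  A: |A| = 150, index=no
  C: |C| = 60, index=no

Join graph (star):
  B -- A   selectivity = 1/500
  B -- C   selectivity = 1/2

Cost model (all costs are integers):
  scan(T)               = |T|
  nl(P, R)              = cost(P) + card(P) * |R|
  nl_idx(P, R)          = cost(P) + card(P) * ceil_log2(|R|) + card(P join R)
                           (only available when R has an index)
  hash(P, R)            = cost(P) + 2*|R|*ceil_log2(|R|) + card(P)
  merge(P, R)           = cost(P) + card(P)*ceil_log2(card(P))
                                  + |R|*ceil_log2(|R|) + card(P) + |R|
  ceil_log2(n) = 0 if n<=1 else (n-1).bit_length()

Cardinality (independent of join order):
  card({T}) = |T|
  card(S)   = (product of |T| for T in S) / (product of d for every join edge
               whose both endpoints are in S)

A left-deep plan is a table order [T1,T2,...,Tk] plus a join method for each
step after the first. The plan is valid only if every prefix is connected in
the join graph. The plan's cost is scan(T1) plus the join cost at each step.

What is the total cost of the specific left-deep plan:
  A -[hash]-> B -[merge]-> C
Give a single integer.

step 1: scan A: cost=150, card=150
step 2: join B via hash
    card(P join B) = 150*500/(500) = 150
    cost = 150 + 2*500*9 + 150 = 9300
step 3: join C via merge
    card(P join C) = 150*60/(2) = 4500
    cost = 9300 + 150*8 + 60*6 + 150 + 60 = 11070

11070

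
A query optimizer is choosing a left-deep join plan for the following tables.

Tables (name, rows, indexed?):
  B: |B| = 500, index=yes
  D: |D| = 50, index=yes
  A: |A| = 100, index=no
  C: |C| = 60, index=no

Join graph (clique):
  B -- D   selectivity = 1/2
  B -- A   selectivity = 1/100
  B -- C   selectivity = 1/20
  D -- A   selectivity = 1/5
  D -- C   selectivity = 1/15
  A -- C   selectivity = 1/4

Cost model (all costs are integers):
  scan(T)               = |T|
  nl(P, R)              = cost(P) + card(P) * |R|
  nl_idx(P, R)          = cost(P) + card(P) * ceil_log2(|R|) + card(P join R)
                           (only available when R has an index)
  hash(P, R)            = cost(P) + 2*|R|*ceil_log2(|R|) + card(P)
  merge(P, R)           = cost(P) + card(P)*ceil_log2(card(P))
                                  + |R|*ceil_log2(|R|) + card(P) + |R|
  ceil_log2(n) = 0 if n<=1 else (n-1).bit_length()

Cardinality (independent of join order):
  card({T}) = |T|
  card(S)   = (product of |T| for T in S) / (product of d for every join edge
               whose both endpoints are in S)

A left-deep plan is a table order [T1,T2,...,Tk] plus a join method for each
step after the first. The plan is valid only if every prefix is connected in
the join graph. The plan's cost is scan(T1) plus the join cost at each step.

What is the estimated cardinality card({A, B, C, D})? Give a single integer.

Tables in S: A(100), B(500), C(60), D(50)
Edges inside S: B-D(d=2), B-A(d=100), B-C(d=20), D-A(d=5), D-C(d=15), A-C(d=4)
numerator = 100 * 500 * 60 * 50 = 150000000
denominator = 2 * 100 * 20 * 5 * 15 * 4 = 1200000
card(S) = 150000000 / 1200000 = 125

125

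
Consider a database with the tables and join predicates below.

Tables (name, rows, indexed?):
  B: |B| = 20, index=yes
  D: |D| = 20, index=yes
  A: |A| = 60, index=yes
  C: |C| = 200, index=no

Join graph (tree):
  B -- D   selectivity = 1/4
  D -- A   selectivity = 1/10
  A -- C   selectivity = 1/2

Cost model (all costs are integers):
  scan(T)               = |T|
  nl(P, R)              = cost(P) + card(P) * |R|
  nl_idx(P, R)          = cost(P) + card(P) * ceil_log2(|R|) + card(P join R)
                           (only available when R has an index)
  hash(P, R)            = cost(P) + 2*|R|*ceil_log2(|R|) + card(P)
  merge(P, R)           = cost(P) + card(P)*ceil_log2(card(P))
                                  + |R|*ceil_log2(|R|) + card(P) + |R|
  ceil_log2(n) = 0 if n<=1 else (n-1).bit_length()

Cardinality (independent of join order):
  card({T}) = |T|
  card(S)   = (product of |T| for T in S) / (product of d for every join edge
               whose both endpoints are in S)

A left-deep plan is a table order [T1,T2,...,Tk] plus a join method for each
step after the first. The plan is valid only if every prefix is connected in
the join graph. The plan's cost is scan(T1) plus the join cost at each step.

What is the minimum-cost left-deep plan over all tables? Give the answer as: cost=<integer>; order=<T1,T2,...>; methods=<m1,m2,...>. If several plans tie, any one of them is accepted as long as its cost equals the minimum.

Selinger DP (subsets sized 1..n):
  {B}: scan cost=20, card=20
  {D}: scan cost=20, card=20
  {A}: scan cost=60, card=60
  {C}: scan cost=200, card=200
  {BD}: card=100; try (D,nl_idx)→220, (B,nl_idx)→220, (D,hash)→240, (B,hash)→240, (D,merge)→260, (B,merge)→260 …(+2); best=220 via (D,nl_idx)
  {AD}: card=120; try (A,nl_idx)→260, (D,hash)→320, (D,nl_idx)→480, (A,merge)→560, (D,merge)→600, (A,hash)→760 …(+2); best=260 via (A,nl_idx)
  {AC}: card=6000; try (A,hash)→1120, (C,merge)→2280, (A,merge)→2420, (C,hash)→3320, (A,nl_idx)→7400, (C,nl)→12060 …(+1); best=1120 via (A,hash)
  {ABD}: card=600; try (B,hash)→580, (A,hash)→1040, (B,merge)→1340, (A,nl_idx)→1420, (A,merge)→1440, (B,nl_idx)→1460 …(+2); best=580 via (B,hash)
  {ACD}: card=12000; try (C,merge)→3020, (C,hash)→3580, (D,hash)→7320, (C,nl)→24260, (D,nl_idx)→43120, (D,merge)→85240 …(+1); best=3020 via (C,merge)
  {ABCD}: card=60000; try (C,hash)→4380, (C,merge)→8980, (B,hash)→15220, (C,nl)→120580, (B,nl_idx)→123020, (B,merge)→183140 …(+1); best=4380 via (C,hash)

cost=4380; order=D,A,B,C; methods=nl_idx,hash,hash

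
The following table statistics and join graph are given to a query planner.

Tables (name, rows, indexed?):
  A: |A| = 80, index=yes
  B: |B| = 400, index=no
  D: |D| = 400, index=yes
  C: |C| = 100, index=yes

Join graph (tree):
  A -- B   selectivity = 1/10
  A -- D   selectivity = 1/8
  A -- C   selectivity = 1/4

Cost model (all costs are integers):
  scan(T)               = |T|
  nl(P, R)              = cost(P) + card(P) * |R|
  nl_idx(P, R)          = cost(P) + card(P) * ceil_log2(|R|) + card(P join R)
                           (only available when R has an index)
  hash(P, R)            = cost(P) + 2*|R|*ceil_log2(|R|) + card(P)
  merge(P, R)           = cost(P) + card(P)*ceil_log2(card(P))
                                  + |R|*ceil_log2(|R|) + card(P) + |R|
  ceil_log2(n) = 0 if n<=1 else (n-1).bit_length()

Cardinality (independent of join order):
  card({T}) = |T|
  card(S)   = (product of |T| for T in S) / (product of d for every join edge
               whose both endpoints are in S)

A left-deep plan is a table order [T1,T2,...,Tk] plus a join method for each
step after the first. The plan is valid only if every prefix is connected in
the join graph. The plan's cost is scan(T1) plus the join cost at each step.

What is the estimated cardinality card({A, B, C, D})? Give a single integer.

4000000

Tables in S: A(80), B(400), C(100), D(400)
Edges inside S: A-B(d=10), A-D(d=8), A-C(d=4)
numerator = 80 * 400 * 100 * 400 = 1280000000
denominator = 10 * 8 * 4 = 320
card(S) = 1280000000 / 320 = 4000000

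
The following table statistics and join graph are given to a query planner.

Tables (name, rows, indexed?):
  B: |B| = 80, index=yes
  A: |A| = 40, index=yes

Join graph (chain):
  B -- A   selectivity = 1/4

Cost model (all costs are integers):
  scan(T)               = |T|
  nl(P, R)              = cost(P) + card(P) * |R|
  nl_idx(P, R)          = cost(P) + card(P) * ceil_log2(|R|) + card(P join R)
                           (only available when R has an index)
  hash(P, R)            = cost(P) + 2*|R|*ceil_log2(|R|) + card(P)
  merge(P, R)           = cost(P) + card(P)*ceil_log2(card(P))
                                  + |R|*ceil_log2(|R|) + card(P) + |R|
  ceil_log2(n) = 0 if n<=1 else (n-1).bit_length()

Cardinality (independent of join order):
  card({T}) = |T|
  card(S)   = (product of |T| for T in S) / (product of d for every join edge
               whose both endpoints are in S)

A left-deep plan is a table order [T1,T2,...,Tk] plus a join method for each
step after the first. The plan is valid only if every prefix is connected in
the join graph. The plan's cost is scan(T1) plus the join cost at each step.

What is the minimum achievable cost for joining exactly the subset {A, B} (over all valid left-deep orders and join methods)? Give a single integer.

640

Selinger DP over subsets of {A,B}:
  {B}: scan cost=80, card=80
  {A}: scan cost=40, card=40
  {AB}: card=800; try (A,hash)→640, (B,merge)→960, (A,merge)→1000, (B,nl_idx)→1120, (B,hash)→1200, (A,nl_idx)→1360 …(+2); best=640 via (A,hash)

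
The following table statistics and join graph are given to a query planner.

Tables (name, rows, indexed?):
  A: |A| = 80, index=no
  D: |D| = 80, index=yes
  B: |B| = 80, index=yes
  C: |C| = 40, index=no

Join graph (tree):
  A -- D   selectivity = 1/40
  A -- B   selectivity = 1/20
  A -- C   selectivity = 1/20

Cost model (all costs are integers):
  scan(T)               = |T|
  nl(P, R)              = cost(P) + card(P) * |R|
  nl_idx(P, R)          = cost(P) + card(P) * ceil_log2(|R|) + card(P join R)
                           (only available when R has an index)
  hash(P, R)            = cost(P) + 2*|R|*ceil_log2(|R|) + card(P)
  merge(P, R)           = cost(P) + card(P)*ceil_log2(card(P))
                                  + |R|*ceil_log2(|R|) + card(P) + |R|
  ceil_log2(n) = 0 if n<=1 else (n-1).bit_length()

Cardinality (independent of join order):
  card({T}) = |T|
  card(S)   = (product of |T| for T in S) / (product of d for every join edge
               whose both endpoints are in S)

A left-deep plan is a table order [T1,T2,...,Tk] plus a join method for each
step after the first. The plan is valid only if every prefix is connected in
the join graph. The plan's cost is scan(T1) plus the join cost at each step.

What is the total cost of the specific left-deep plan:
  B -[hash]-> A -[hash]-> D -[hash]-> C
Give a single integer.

3840

step 1: scan B: cost=80, card=80
step 2: join A via hash
    card(P join A) = 80*80/(20) = 320
    cost = 80 + 2*80*7 + 80 = 1280
step 3: join D via hash
    card(P join D) = 320*80/(40) = 640
    cost = 1280 + 2*80*7 + 320 = 2720
step 4: join C via hash
    card(P join C) = 640*40/(20) = 1280
    cost = 2720 + 2*40*6 + 640 = 3840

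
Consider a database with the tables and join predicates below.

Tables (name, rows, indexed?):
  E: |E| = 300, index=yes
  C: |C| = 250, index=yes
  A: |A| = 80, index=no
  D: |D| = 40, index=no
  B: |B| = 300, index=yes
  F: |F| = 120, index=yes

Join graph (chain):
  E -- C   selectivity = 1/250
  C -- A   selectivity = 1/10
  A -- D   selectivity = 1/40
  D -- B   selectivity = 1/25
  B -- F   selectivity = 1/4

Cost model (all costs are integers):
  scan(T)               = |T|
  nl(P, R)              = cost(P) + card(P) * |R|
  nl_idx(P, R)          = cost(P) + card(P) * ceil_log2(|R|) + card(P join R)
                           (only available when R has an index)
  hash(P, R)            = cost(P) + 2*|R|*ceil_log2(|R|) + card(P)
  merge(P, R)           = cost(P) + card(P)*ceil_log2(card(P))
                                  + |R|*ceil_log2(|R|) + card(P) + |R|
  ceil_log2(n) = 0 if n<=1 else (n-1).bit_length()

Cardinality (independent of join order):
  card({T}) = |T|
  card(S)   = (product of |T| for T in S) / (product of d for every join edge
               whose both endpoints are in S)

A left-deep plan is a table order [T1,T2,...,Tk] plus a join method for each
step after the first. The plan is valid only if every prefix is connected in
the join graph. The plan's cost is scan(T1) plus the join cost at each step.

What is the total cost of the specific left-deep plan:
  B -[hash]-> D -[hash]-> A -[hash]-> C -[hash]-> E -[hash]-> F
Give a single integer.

67520

step 1: scan B: cost=300, card=300
step 2: join D via hash
    card(P join D) = 300*40/(25) = 480
    cost = 300 + 2*40*6 + 300 = 1080
step 3: join A via hash
    card(P join A) = 480*80/(40) = 960
    cost = 1080 + 2*80*7 + 480 = 2680
step 4: join C via hash
    card(P join C) = 960*250/(10) = 24000
    cost = 2680 + 2*250*8 + 960 = 7640
step 5: join E via hash
    card(P join E) = 24000*300/(250) = 28800
    cost = 7640 + 2*300*9 + 24000 = 37040
step 6: join F via hash
    card(P join F) = 28800*120/(4) = 864000
    cost = 37040 + 2*120*7 + 28800 = 67520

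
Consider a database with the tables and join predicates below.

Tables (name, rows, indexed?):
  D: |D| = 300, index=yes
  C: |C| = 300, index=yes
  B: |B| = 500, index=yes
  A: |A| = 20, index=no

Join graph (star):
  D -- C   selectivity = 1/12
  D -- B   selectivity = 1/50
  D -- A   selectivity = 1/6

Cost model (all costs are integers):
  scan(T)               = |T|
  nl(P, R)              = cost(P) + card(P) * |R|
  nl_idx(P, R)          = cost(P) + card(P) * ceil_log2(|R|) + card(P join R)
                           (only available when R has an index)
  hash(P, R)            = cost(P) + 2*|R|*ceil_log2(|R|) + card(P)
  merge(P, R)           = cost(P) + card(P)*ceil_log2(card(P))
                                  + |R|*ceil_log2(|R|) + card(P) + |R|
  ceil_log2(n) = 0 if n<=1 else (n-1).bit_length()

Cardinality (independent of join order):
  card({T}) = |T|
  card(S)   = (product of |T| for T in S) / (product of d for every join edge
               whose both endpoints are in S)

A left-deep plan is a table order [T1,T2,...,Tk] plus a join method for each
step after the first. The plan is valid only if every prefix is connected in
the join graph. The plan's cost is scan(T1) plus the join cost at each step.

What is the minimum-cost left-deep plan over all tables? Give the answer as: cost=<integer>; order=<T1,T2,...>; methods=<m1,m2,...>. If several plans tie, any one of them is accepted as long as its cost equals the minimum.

Selinger DP (subsets sized 1..n):
  {D}: scan cost=300, card=300
  {C}: scan cost=300, card=300
  {B}: scan cost=500, card=500
  {A}: scan cost=20, card=20
  {CD}: card=7500; try (D,hash)→6000, (C,hash)→6000, (D,merge)→6300, (C,merge)→6300, (D,nl_idx)→10500, (C,nl_idx)→10500 …(+2); best=6000 via (D,hash)
  {BD}: card=3000; try (B,nl_idx)→6000, (D,hash)→6400, (D,nl_idx)→8000, (B,merge)→8300, (D,merge)→8500, (B,hash)→9600 …(+2); best=6000 via (B,nl_idx)
  {AD}: card=1000; try (A,hash)→800, (D,nl_idx)→1200, (D,merge)→3140, (A,merge)→3420, (D,hash)→5440, (D,nl)→6020 …(+1); best=800 via (A,hash)
  {BCD}: card=75000; try (C,hash)→14400, (B,hash)→22500, (C,merge)→48000, (C,nl_idx)→108000, (B,merge)→116000, (B,nl_idx)→148500 …(+2); best=14400 via (C,hash)
  {ACD}: card=25000; try (C,hash)→7200, (A,hash)→13700, (C,merge)→14800, (C,nl_idx)→34800, (A,merge)→111120, (A,nl)→156000 …(+1); best=7200 via (C,hash)
  {ABD}: card=10000; try (A,hash)→9200, (B,hash)→10800, (B,merge)→16800, (B,nl_idx)→19800, (A,merge)→45120, (A,nl)→66000 …(+1); best=9200 via (A,hash)
  {ABCD}: card=250000; try (C,hash)→24600, (B,hash)→41200, (A,hash)→89600, (C,merge)→162200, (C,nl_idx)→349200, (B,merge)→412200 …(+5); best=24600 via (C,hash)

cost=24600; order=D,B,A,C; methods=nl_idx,hash,hash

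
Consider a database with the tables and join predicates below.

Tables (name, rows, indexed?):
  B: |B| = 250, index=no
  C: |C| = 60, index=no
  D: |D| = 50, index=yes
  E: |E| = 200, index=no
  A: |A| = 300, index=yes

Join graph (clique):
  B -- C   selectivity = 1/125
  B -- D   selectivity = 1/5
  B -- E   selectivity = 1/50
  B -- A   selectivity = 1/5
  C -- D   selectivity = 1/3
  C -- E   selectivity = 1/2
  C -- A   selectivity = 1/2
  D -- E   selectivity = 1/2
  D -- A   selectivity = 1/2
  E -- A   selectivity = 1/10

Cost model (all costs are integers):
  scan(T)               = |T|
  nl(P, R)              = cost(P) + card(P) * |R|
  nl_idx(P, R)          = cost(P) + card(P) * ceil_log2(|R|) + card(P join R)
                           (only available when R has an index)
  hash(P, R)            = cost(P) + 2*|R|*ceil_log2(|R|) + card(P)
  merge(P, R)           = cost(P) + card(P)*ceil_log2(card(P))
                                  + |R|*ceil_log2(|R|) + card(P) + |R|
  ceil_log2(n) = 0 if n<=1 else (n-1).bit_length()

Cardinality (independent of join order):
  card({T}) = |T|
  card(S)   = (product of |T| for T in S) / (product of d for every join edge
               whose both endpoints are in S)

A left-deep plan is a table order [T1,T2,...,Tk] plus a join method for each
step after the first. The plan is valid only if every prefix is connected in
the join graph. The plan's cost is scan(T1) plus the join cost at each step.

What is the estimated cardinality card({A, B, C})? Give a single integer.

Tables in S: A(300), B(250), C(60)
Edges inside S: B-C(d=125), B-A(d=5), C-A(d=2)
numerator = 300 * 250 * 60 = 4500000
denominator = 125 * 5 * 2 = 1250
card(S) = 4500000 / 1250 = 3600

3600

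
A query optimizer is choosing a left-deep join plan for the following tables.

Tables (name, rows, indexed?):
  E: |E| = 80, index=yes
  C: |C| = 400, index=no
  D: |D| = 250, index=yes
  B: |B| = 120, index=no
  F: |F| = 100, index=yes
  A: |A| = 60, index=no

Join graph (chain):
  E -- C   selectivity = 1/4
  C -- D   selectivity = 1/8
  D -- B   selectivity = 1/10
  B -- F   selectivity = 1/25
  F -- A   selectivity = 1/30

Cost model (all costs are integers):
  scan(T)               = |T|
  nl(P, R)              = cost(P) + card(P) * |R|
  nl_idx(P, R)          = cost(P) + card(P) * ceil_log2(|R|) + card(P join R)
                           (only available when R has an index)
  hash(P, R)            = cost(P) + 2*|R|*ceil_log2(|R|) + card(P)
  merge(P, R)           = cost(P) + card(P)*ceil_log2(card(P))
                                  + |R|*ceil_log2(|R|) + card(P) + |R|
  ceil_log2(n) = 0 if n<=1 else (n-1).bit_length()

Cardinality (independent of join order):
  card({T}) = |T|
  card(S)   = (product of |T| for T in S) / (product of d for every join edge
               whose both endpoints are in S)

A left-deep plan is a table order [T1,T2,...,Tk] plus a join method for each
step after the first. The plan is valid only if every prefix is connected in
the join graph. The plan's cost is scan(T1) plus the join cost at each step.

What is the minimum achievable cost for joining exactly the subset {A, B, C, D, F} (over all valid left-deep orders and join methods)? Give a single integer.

38720

Selinger DP over subsets of {A,B,C,D,F}:
  {C}: scan cost=400, card=400
  {D}: scan cost=250, card=250
  {B}: scan cost=120, card=120
  {F}: scan cost=100, card=100
  {A}: scan cost=60, card=60
  {CD}: card=12500; try (D,hash)→4800, (C,merge)→6500, (D,merge)→6650, (C,hash)→7700, (D,nl_idx)→16100, (C,nl)→100250 …(+1); best=4800 via (D,hash)
  {BD}: card=3000; try (B,hash)→2180, (D,merge)→3330, (B,merge)→3460, (D,nl_idx)→4080, (D,hash)→4240, (D,nl)→30120 …(+1); best=2180 via (B,hash)
  {BF}: card=480; try (F,nl_idx)→1440, (F,hash)→1640, (B,merge)→1860, (F,merge)→1880, (B,hash)→1880, (B,nl)→12100 …(+1); best=1440 via (F,nl_idx)
  {AF}: card=200; try (F,nl_idx)→680, (A,hash)→920, (F,merge)→1280, (A,merge)→1320, (F,hash)→1520, (F,nl)→6060 …(+1); best=680 via (F,nl_idx)
  {BCD}: card=150000; try (C,hash)→12380, (B,hash)→18980, (C,merge)→45180, (B,merge)→193260, (C,nl)→1202180, (B,nl)→1504800; best=12380 via (C,hash)
  {BDF}: card=12000; try (D,hash)→5920, (F,hash)→6580, (D,merge)→8490, (D,nl_idx)→17280, (F,nl_idx)→35180, (F,merge)→41980 …(+2); best=5920 via (D,hash)
  {ABF}: card=960; try (B,hash)→2560, (A,hash)→2640, (B,merge)→3440, (A,merge)→6660, (B,nl)→24680, (A,nl)→30240; best=2560 via (B,hash)
  {BCDF}: card=600000; try (C,hash)→25120, (F,hash)→163780, (C,merge)→189920, (F,nl_idx)→1662380, (F,merge)→2863180, (C,nl)→4805920 …(+1); best=25120 via (C,hash)
  {ABDF}: card=24000; try (D,hash)→7520, (D,merge)→15370, (A,hash)→18640, (D,nl_idx)→34240, (A,merge)→186340, (D,nl)→242560 …(+1); best=7520 via (D,hash)
  {ABCDF}: card=1200000; try (C,hash)→38720, (C,merge)→395520, (A,hash)→625840, (C,nl)→9607520, (A,merge)→12625540, (A,nl)→36025120; best=38720 via (C,hash)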